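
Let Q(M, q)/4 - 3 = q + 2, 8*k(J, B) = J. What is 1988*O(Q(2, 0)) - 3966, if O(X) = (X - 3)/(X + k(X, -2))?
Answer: -110878/45 ≈ -2464.0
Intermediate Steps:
k(J, B) = J/8
Q(M, q) = 20 + 4*q (Q(M, q) = 12 + 4*(q + 2) = 12 + 4*(2 + q) = 12 + (8 + 4*q) = 20 + 4*q)
O(X) = 8*(-3 + X)/(9*X) (O(X) = (X - 3)/(X + X/8) = (-3 + X)/((9*X/8)) = (-3 + X)*(8/(9*X)) = 8*(-3 + X)/(9*X))
1988*O(Q(2, 0)) - 3966 = 1988*(8*(-3 + (20 + 4*0))/(9*(20 + 4*0))) - 3966 = 1988*(8*(-3 + (20 + 0))/(9*(20 + 0))) - 3966 = 1988*((8/9)*(-3 + 20)/20) - 3966 = 1988*((8/9)*(1/20)*17) - 3966 = 1988*(34/45) - 3966 = 67592/45 - 3966 = -110878/45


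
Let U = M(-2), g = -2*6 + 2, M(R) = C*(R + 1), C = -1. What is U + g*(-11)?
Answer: 111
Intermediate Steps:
M(R) = -1 - R (M(R) = -(R + 1) = -(1 + R) = -1 - R)
g = -10 (g = -12 + 2 = -10)
U = 1 (U = -1 - 1*(-2) = -1 + 2 = 1)
U + g*(-11) = 1 - 10*(-11) = 1 + 110 = 111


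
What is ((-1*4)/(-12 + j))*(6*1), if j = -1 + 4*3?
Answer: 24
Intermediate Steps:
j = 11 (j = -1 + 12 = 11)
((-1*4)/(-12 + j))*(6*1) = ((-1*4)/(-12 + 11))*(6*1) = (-4/(-1))*6 = -1*(-4)*6 = 4*6 = 24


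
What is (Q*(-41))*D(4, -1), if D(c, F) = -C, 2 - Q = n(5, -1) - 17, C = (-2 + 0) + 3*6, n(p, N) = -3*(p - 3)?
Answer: 16400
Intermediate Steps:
n(p, N) = 9 - 3*p (n(p, N) = -3*(-3 + p) = 9 - 3*p)
C = 16 (C = -2 + 18 = 16)
Q = 25 (Q = 2 - ((9 - 3*5) - 17) = 2 - ((9 - 15) - 17) = 2 - (-6 - 17) = 2 - 1*(-23) = 2 + 23 = 25)
D(c, F) = -16 (D(c, F) = -1*16 = -16)
(Q*(-41))*D(4, -1) = (25*(-41))*(-16) = -1025*(-16) = 16400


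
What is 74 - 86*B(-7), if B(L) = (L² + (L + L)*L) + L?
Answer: -11966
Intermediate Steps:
B(L) = L + 3*L² (B(L) = (L² + (2*L)*L) + L = (L² + 2*L²) + L = 3*L² + L = L + 3*L²)
74 - 86*B(-7) = 74 - (-602)*(1 + 3*(-7)) = 74 - (-602)*(1 - 21) = 74 - (-602)*(-20) = 74 - 86*140 = 74 - 12040 = -11966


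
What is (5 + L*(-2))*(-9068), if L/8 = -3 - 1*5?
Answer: -1206044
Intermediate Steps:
L = -64 (L = 8*(-3 - 1*5) = 8*(-3 - 5) = 8*(-8) = -64)
(5 + L*(-2))*(-9068) = (5 - 64*(-2))*(-9068) = (5 + 128)*(-9068) = 133*(-9068) = -1206044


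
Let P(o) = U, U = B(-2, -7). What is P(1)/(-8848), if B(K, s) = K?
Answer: 1/4424 ≈ 0.00022604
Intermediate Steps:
U = -2
P(o) = -2
P(1)/(-8848) = -2/(-8848) = -2*(-1/8848) = 1/4424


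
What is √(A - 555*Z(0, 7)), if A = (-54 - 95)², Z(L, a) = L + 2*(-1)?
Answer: √23311 ≈ 152.68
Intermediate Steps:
Z(L, a) = -2 + L (Z(L, a) = L - 2 = -2 + L)
A = 22201 (A = (-149)² = 22201)
√(A - 555*Z(0, 7)) = √(22201 - 555*(-2 + 0)) = √(22201 - 555*(-2)) = √(22201 + 1110) = √23311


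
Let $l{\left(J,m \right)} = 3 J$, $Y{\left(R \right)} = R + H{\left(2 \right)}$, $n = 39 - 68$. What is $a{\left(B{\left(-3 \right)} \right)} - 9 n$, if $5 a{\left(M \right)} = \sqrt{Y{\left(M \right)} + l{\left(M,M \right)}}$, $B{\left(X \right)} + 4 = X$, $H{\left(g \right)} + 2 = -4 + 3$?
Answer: $261 + \frac{i \sqrt{31}}{5} \approx 261.0 + 1.1136 i$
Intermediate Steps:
$H{\left(g \right)} = -3$ ($H{\left(g \right)} = -2 + \left(-4 + 3\right) = -2 - 1 = -3$)
$n = -29$
$B{\left(X \right)} = -4 + X$
$Y{\left(R \right)} = -3 + R$ ($Y{\left(R \right)} = R - 3 = -3 + R$)
$a{\left(M \right)} = \frac{\sqrt{-3 + 4 M}}{5}$ ($a{\left(M \right)} = \frac{\sqrt{\left(-3 + M\right) + 3 M}}{5} = \frac{\sqrt{-3 + 4 M}}{5}$)
$a{\left(B{\left(-3 \right)} \right)} - 9 n = \frac{\sqrt{-3 + 4 \left(-4 - 3\right)}}{5} - -261 = \frac{\sqrt{-3 + 4 \left(-7\right)}}{5} + 261 = \frac{\sqrt{-3 - 28}}{5} + 261 = \frac{\sqrt{-31}}{5} + 261 = \frac{i \sqrt{31}}{5} + 261 = 261 + \frac{i \sqrt{31}}{5}$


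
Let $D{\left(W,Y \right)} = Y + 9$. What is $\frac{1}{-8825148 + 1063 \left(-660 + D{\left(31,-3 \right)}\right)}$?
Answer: $- \frac{1}{9520350} \approx -1.0504 \cdot 10^{-7}$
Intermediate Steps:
$D{\left(W,Y \right)} = 9 + Y$
$\frac{1}{-8825148 + 1063 \left(-660 + D{\left(31,-3 \right)}\right)} = \frac{1}{-8825148 + 1063 \left(-660 + \left(9 - 3\right)\right)} = \frac{1}{-8825148 + 1063 \left(-660 + 6\right)} = \frac{1}{-8825148 + 1063 \left(-654\right)} = \frac{1}{-8825148 - 695202} = \frac{1}{-9520350} = - \frac{1}{9520350}$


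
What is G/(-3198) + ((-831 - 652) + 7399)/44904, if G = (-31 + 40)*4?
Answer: 240317/1994486 ≈ 0.12049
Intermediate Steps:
G = 36 (G = 9*4 = 36)
G/(-3198) + ((-831 - 652) + 7399)/44904 = 36/(-3198) + ((-831 - 652) + 7399)/44904 = 36*(-1/3198) + (-1483 + 7399)*(1/44904) = -6/533 + 5916*(1/44904) = -6/533 + 493/3742 = 240317/1994486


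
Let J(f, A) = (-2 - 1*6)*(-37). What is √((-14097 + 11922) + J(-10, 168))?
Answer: I*√1879 ≈ 43.347*I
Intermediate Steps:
J(f, A) = 296 (J(f, A) = (-2 - 6)*(-37) = -8*(-37) = 296)
√((-14097 + 11922) + J(-10, 168)) = √((-14097 + 11922) + 296) = √(-2175 + 296) = √(-1879) = I*√1879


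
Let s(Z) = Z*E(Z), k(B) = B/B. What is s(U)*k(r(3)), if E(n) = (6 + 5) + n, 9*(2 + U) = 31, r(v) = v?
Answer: 1456/81 ≈ 17.975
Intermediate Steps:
k(B) = 1
U = 13/9 (U = -2 + (1/9)*31 = -2 + 31/9 = 13/9 ≈ 1.4444)
E(n) = 11 + n
s(Z) = Z*(11 + Z)
s(U)*k(r(3)) = (13*(11 + 13/9)/9)*1 = ((13/9)*(112/9))*1 = (1456/81)*1 = 1456/81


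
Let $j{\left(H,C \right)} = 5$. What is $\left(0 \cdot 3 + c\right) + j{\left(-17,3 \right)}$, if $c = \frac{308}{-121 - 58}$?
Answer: $\frac{587}{179} \approx 3.2793$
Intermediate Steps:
$c = - \frac{308}{179}$ ($c = \frac{308}{-121 - 58} = \frac{308}{-179} = 308 \left(- \frac{1}{179}\right) = - \frac{308}{179} \approx -1.7207$)
$\left(0 \cdot 3 + c\right) + j{\left(-17,3 \right)} = \left(0 \cdot 3 - \frac{308}{179}\right) + 5 = \left(0 - \frac{308}{179}\right) + 5 = - \frac{308}{179} + 5 = \frac{587}{179}$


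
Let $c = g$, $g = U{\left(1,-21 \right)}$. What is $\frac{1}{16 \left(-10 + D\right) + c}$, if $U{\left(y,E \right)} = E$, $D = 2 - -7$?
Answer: $- \frac{1}{37} \approx -0.027027$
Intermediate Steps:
$D = 9$ ($D = 2 + 7 = 9$)
$g = -21$
$c = -21$
$\frac{1}{16 \left(-10 + D\right) + c} = \frac{1}{16 \left(-10 + 9\right) - 21} = \frac{1}{16 \left(-1\right) - 21} = \frac{1}{-16 - 21} = \frac{1}{-37} = - \frac{1}{37}$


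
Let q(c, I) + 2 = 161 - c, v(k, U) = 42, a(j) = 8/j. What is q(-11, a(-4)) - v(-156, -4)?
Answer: 128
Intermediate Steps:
q(c, I) = 159 - c (q(c, I) = -2 + (161 - c) = 159 - c)
q(-11, a(-4)) - v(-156, -4) = (159 - 1*(-11)) - 1*42 = (159 + 11) - 42 = 170 - 42 = 128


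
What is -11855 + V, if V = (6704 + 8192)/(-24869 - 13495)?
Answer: -113705029/9591 ≈ -11855.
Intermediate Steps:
V = -3724/9591 (V = 14896/(-38364) = 14896*(-1/38364) = -3724/9591 ≈ -0.38828)
-11855 + V = -11855 - 3724/9591 = -113705029/9591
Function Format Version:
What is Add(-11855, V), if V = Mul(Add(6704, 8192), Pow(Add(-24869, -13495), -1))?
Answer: Rational(-113705029, 9591) ≈ -11855.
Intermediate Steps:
V = Rational(-3724, 9591) (V = Mul(14896, Pow(-38364, -1)) = Mul(14896, Rational(-1, 38364)) = Rational(-3724, 9591) ≈ -0.38828)
Add(-11855, V) = Add(-11855, Rational(-3724, 9591)) = Rational(-113705029, 9591)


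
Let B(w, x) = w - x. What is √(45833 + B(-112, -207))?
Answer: 2*√11482 ≈ 214.31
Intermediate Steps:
√(45833 + B(-112, -207)) = √(45833 + (-112 - 1*(-207))) = √(45833 + (-112 + 207)) = √(45833 + 95) = √45928 = 2*√11482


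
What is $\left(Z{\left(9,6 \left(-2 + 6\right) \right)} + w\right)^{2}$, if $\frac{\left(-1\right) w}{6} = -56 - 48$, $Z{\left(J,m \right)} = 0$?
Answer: $389376$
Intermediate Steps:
$w = 624$ ($w = - 6 \left(-56 - 48\right) = \left(-6\right) \left(-104\right) = 624$)
$\left(Z{\left(9,6 \left(-2 + 6\right) \right)} + w\right)^{2} = \left(0 + 624\right)^{2} = 624^{2} = 389376$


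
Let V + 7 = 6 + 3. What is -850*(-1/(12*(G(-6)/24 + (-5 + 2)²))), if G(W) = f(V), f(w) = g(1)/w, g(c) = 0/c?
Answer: 425/54 ≈ 7.8704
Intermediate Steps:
g(c) = 0
V = 2 (V = -7 + (6 + 3) = -7 + 9 = 2)
f(w) = 0 (f(w) = 0/w = 0)
G(W) = 0
-850*(-1/(12*(G(-6)/24 + (-5 + 2)²))) = -850*(-1/(12*(0/24 + (-5 + 2)²))) = -850*(-1/(12*(0*(1/24) + (-3)²))) = -850*(-1/(12*(0 + 9))) = -850/((-12*9)) = -850/(-108) = -850*(-1/108) = 425/54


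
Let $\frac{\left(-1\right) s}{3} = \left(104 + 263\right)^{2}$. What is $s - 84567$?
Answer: $-488634$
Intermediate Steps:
$s = -404067$ ($s = - 3 \left(104 + 263\right)^{2} = - 3 \cdot 367^{2} = \left(-3\right) 134689 = -404067$)
$s - 84567 = -404067 - 84567 = -488634$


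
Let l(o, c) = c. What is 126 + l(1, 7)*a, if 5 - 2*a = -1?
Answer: 147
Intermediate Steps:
a = 3 (a = 5/2 - ½*(-1) = 5/2 + ½ = 3)
126 + l(1, 7)*a = 126 + 7*3 = 126 + 21 = 147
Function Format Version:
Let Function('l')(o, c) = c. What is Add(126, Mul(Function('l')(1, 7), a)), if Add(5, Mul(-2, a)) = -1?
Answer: 147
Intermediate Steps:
a = 3 (a = Add(Rational(5, 2), Mul(Rational(-1, 2), -1)) = Add(Rational(5, 2), Rational(1, 2)) = 3)
Add(126, Mul(Function('l')(1, 7), a)) = Add(126, Mul(7, 3)) = Add(126, 21) = 147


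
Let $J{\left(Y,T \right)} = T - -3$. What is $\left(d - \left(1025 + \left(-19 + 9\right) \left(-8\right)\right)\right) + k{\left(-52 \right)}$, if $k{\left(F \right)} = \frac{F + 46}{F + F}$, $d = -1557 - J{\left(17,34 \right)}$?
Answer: $- \frac{140345}{52} \approx -2698.9$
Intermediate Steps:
$J{\left(Y,T \right)} = 3 + T$ ($J{\left(Y,T \right)} = T + 3 = 3 + T$)
$d = -1594$ ($d = -1557 - \left(3 + 34\right) = -1557 - 37 = -1594$)
$k{\left(F \right)} = \frac{46 + F}{2 F}$
$\left(d - \left(1025 + \left(-19 + 9\right) \left(-8\right)\right)\right) + k{\left(-52 \right)} = \left(-1594 - \left(1025 + \left(-19 + 9\right) \left(-8\right)\right)\right) + \frac{46 - 52}{2 \left(-52\right)} = \left(-1594 - \left(1025 - -80\right)\right) + \frac{1}{2} \left(- \frac{1}{52}\right) \left(-6\right) = \left(-1594 - 1105\right) + \frac{3}{52} = -2699 + \frac{3}{52} = - \frac{140345}{52}$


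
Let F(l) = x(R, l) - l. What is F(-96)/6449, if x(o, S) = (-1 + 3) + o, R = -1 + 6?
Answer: 103/6449 ≈ 0.015971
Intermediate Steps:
R = 5
x(o, S) = 2 + o
F(l) = 7 - l (F(l) = (2 + 5) - l = 7 - l)
F(-96)/6449 = (7 - 1*(-96))/6449 = (7 + 96)*(1/6449) = 103*(1/6449) = 103/6449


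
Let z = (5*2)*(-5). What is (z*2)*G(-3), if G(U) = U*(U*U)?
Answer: 2700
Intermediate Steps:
z = -50 (z = 10*(-5) = -50)
G(U) = U**3 (G(U) = U*U**2 = U**3)
(z*2)*G(-3) = -50*2*(-3)**3 = -100*(-27) = 2700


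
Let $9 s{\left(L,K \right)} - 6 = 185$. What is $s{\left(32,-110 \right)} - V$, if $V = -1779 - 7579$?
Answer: $\frac{84413}{9} \approx 9379.2$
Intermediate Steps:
$s{\left(L,K \right)} = \frac{191}{9}$ ($s{\left(L,K \right)} = \frac{2}{3} + \frac{1}{9} \cdot 185 = \frac{2}{3} + \frac{185}{9} = \frac{191}{9}$)
$V = -9358$
$s{\left(32,-110 \right)} - V = \frac{191}{9} - -9358 = \frac{191}{9} + 9358 = \frac{84413}{9}$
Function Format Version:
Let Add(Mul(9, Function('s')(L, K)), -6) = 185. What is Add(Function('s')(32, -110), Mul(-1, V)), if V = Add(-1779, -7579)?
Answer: Rational(84413, 9) ≈ 9379.2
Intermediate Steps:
Function('s')(L, K) = Rational(191, 9) (Function('s')(L, K) = Add(Rational(2, 3), Mul(Rational(1, 9), 185)) = Add(Rational(2, 3), Rational(185, 9)) = Rational(191, 9))
V = -9358
Add(Function('s')(32, -110), Mul(-1, V)) = Add(Rational(191, 9), Mul(-1, -9358)) = Add(Rational(191, 9), 9358) = Rational(84413, 9)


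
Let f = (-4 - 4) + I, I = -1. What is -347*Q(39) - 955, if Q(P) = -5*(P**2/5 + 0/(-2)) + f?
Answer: 529955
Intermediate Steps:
f = -9 (f = (-4 - 4) - 1 = -8 - 1 = -9)
Q(P) = -9 - P**2 (Q(P) = -5*(P**2/5 + 0/(-2)) - 9 = -5*(P**2*(1/5) + 0*(-1/2)) - 9 = -5*(P**2/5 + 0) - 9 = -P**2 - 9 = -9 - P**2)
-347*Q(39) - 955 = -347*(-9 - 1*39**2) - 955 = -347*(-9 - 1*1521) - 955 = -347*(-9 - 1521) - 955 = -347*(-1530) - 955 = 530910 - 955 = 529955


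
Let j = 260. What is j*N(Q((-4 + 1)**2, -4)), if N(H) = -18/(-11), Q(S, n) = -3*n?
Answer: 4680/11 ≈ 425.45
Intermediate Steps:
N(H) = 18/11 (N(H) = -18*(-1/11) = 18/11)
j*N(Q((-4 + 1)**2, -4)) = 260*(18/11) = 4680/11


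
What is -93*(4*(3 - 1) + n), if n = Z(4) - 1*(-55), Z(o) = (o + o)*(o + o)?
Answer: -11811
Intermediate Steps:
Z(o) = 4*o**2 (Z(o) = (2*o)*(2*o) = 4*o**2)
n = 119 (n = 4*4**2 - 1*(-55) = 4*16 + 55 = 64 + 55 = 119)
-93*(4*(3 - 1) + n) = -93*(4*(3 - 1) + 119) = -93*(4*2 + 119) = -93*(8 + 119) = -93*127 = -11811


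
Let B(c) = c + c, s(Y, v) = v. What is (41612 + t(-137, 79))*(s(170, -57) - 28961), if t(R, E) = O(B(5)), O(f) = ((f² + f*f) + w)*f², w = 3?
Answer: -1796562416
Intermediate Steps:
B(c) = 2*c
O(f) = f²*(3 + 2*f²) (O(f) = ((f² + f*f) + 3)*f² = ((f² + f²) + 3)*f² = (2*f² + 3)*f² = (3 + 2*f²)*f² = f²*(3 + 2*f²))
t(R, E) = 20300 (t(R, E) = (2*5)²*(3 + 2*(2*5)²) = 10²*(3 + 2*10²) = 100*(3 + 2*100) = 100*(3 + 200) = 100*203 = 20300)
(41612 + t(-137, 79))*(s(170, -57) - 28961) = (41612 + 20300)*(-57 - 28961) = 61912*(-29018) = -1796562416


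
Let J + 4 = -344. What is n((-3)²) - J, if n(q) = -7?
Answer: 341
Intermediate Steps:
J = -348 (J = -4 - 344 = -348)
n((-3)²) - J = -7 - 1*(-348) = -7 + 348 = 341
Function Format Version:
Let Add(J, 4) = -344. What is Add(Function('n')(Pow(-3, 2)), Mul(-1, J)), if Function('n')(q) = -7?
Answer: 341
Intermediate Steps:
J = -348 (J = Add(-4, -344) = -348)
Add(Function('n')(Pow(-3, 2)), Mul(-1, J)) = Add(-7, Mul(-1, -348)) = Add(-7, 348) = 341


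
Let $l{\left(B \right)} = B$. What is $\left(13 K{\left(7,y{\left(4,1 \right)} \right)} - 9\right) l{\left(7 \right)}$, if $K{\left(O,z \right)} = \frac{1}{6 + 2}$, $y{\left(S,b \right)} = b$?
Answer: $- \frac{413}{8} \approx -51.625$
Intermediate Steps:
$K{\left(O,z \right)} = \frac{1}{8}$
$\left(13 K{\left(7,y{\left(4,1 \right)} \right)} - 9\right) l{\left(7 \right)} = \left(13 \cdot \frac{1}{8} - 9\right) 7 = \left(\frac{13}{8} - 9\right) 7 = \left(- \frac{59}{8}\right) 7 = - \frac{413}{8}$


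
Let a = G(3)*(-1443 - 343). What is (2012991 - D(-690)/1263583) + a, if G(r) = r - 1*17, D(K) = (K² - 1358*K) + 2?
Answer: 2575174422963/1263583 ≈ 2.0380e+6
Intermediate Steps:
D(K) = 2 + K² - 1358*K
G(r) = -17 + r (G(r) = r - 17 = -17 + r)
a = 25004 (a = (-17 + 3)*(-1443 - 343) = -14*(-1786) = 25004)
(2012991 - D(-690)/1263583) + a = (2012991 - (2 + (-690)² - 1358*(-690))/1263583) + 25004 = (2012991 - (2 + 476100 + 937020)/1263583) + 25004 = (2012991 - 1413122/1263583) + 25004 = 2543579793631/1263583 + 25004 = 2575174422963/1263583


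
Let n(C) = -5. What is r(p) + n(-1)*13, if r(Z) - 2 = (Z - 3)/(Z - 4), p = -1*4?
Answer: -497/8 ≈ -62.125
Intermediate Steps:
p = -4
r(Z) = 2 + (-3 + Z)/(-4 + Z) (r(Z) = 2 + (Z - 3)/(Z - 4) = 2 + (-3 + Z)/(-4 + Z))
r(p) + n(-1)*13 = (-11 + 3*(-4))/(-4 - 4) - 5*13 = (-11 - 12)/(-8) - 65 = -1/8*(-23) - 65 = 23/8 - 65 = -497/8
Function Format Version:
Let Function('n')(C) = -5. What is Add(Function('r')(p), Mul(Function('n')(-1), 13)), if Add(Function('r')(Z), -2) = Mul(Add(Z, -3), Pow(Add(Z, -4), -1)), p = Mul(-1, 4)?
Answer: Rational(-497, 8) ≈ -62.125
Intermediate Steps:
p = -4
Function('r')(Z) = Add(2, Mul(Pow(Add(-4, Z), -1), Add(-3, Z))) (Function('r')(Z) = Add(2, Mul(Add(Z, -3), Pow(Add(Z, -4), -1))) = Add(2, Mul(Add(-3, Z), Pow(Add(-4, Z), -1))) = Add(2, Mul(Pow(Add(-4, Z), -1), Add(-3, Z))))
Add(Function('r')(p), Mul(Function('n')(-1), 13)) = Add(Mul(Pow(Add(-4, -4), -1), Add(-11, Mul(3, -4))), Mul(-5, 13)) = Add(Mul(Pow(-8, -1), Add(-11, -12)), -65) = Add(Mul(Rational(-1, 8), -23), -65) = Add(Rational(23, 8), -65) = Rational(-497, 8)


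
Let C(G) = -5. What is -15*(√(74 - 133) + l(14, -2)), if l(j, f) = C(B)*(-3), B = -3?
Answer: -225 - 15*I*√59 ≈ -225.0 - 115.22*I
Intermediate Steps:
l(j, f) = 15 (l(j, f) = -5*(-3) = 15)
-15*(√(74 - 133) + l(14, -2)) = -15*(√(74 - 133) + 15) = -15*(√(-59) + 15) = -15*(I*√59 + 15) = -15*(15 + I*√59) = -225 - 15*I*√59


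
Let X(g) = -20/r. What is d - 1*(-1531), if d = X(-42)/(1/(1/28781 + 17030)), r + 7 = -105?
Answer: 3684486063/805868 ≈ 4572.1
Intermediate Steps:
r = -112 (r = -7 - 105 = -112)
X(g) = 5/28 (X(g) = -20/(-112) = -20*(-1/112) = 5/28)
d = 2450702155/805868 (d = 5/(28*(1/(1/28781 + 17030))) = 5/(28*(1/(490140431/28781))) = 5/(28*(28781/490140431)) = (5/28)*(490140431/28781) = 2450702155/805868 ≈ 3041.1)
d - 1*(-1531) = 2450702155/805868 - 1*(-1531) = 2450702155/805868 + 1531 = 3684486063/805868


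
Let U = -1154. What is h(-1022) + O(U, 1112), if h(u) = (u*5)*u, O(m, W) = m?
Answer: 5221266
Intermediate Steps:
h(u) = 5*u² (h(u) = (5*u)*u = 5*u²)
h(-1022) + O(U, 1112) = 5*(-1022)² - 1154 = 5*1044484 - 1154 = 5222420 - 1154 = 5221266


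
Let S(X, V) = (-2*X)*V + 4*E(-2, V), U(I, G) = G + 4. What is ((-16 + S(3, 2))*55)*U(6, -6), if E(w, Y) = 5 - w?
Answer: 0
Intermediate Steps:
U(I, G) = 4 + G
S(X, V) = 28 - 2*V*X (S(X, V) = (-2*X)*V + 4*(5 - 1*(-2)) = -2*V*X + 4*(5 + 2) = -2*V*X + 4*7 = -2*V*X + 28 = 28 - 2*V*X)
((-16 + S(3, 2))*55)*U(6, -6) = ((-16 + (28 - 2*2*3))*55)*(4 - 6) = ((-16 + (28 - 12))*55)*(-2) = ((-16 + 16)*55)*(-2) = (0*55)*(-2) = 0*(-2) = 0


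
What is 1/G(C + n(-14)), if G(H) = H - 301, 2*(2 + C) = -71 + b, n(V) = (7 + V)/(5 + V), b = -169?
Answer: -9/3800 ≈ -0.0023684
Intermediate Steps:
n(V) = (7 + V)/(5 + V)
C = -122 (C = -2 + (-71 - 169)/2 = -2 + (1/2)*(-240) = -2 - 120 = -122)
G(H) = -301 + H
1/G(C + n(-14)) = 1/(-301 + (-122 + (7 - 14)/(5 - 14))) = 1/(-301 + (-122 - 7/(-9))) = 1/(-301 + (-122 - 1/9*(-7))) = 1/(-301 + (-122 + 7/9)) = 1/(-301 - 1091/9) = 1/(-3800/9) = -9/3800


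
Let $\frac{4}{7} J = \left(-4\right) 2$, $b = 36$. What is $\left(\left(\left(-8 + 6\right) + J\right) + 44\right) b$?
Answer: $1008$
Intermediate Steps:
$J = -14$ ($J = \frac{7 \left(\left(-4\right) 2\right)}{4} = \frac{7}{4} \left(-8\right) = -14$)
$\left(\left(\left(-8 + 6\right) + J\right) + 44\right) b = \left(\left(\left(-8 + 6\right) - 14\right) + 44\right) 36 = \left(\left(-2 - 14\right) + 44\right) 36 = \left(-16 + 44\right) 36 = 28 \cdot 36 = 1008$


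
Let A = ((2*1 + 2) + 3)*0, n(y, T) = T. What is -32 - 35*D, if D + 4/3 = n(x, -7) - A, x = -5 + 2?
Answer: 779/3 ≈ 259.67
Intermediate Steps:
x = -3
A = 0 (A = ((2 + 2) + 3)*0 = (4 + 3)*0 = 7*0 = 0)
D = -25/3 (D = -4/3 + (-7 - 1*0) = -4/3 + (-7 + 0) = -4/3 - 7 = -25/3 ≈ -8.3333)
-32 - 35*D = -32 - 35*(-25/3) = -32 + 875/3 = 779/3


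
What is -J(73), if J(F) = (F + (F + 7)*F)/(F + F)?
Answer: -81/2 ≈ -40.500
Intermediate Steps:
J(F) = (F + F*(7 + F))/(2*F) (J(F) = (F + (7 + F)*F)/((2*F)) = (F + F*(7 + F))*(1/(2*F)) = (F + F*(7 + F))/(2*F))
-J(73) = -(4 + (½)*73) = -(4 + 73/2) = -1*81/2 = -81/2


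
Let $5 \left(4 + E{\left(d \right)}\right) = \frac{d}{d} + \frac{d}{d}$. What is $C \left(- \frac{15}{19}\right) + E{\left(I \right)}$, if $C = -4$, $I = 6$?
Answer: $- \frac{42}{95} \approx -0.44211$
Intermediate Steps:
$E{\left(d \right)} = - \frac{18}{5}$ ($E{\left(d \right)} = -4 + \frac{\frac{d}{d} + \frac{d}{d}}{5} = -4 + \frac{1 + 1}{5} = -4 + \frac{1}{5} \cdot 2 = -4 + \frac{2}{5} = - \frac{18}{5}$)
$C \left(- \frac{15}{19}\right) + E{\left(I \right)} = - 4 \left(- \frac{15}{19}\right) - \frac{18}{5} = - 4 \left(\left(-15\right) \frac{1}{19}\right) - \frac{18}{5} = \left(-4\right) \left(- \frac{15}{19}\right) - \frac{18}{5} = \frac{60}{19} - \frac{18}{5} = - \frac{42}{95}$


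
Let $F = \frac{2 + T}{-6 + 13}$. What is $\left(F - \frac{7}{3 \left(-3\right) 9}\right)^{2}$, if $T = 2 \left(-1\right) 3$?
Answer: $\frac{75625}{321489} \approx 0.23523$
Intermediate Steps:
$T = -6$ ($T = \left(-2\right) 3 = -6$)
$F = - \frac{4}{7}$ ($F = \frac{2 - 6}{-6 + 13} = - \frac{4}{7} \approx -0.57143$)
$\left(F - \frac{7}{3 \left(-3\right) 9}\right)^{2} = \left(- \frac{4}{7} - \frac{7}{3 \left(-3\right) 9}\right)^{2} = \left(- \frac{4}{7} - \frac{7}{\left(-9\right) 9}\right)^{2} = \left(- \frac{4}{7} - \frac{7}{-81}\right)^{2} = \left(- \frac{4}{7} - - \frac{7}{81}\right)^{2} = \left(- \frac{4}{7} + \frac{7}{81}\right)^{2} = \left(- \frac{275}{567}\right)^{2} = \frac{75625}{321489}$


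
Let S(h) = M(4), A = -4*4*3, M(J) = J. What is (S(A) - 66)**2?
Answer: 3844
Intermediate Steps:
A = -48 (A = -16*3 = -48)
S(h) = 4
(S(A) - 66)**2 = (4 - 66)**2 = (-62)**2 = 3844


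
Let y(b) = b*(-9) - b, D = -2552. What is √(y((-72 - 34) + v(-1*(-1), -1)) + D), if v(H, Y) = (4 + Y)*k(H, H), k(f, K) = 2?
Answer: 4*I*√97 ≈ 39.395*I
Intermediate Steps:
v(H, Y) = 8 + 2*Y (v(H, Y) = (4 + Y)*2 = 8 + 2*Y)
y(b) = -10*b (y(b) = -9*b - b = -10*b)
√(y((-72 - 34) + v(-1*(-1), -1)) + D) = √(-10*((-72 - 34) + (8 + 2*(-1))) - 2552) = √(-10*(-106 + (8 - 2)) - 2552) = √(-10*(-106 + 6) - 2552) = √(-10*(-100) - 2552) = √(1000 - 2552) = √(-1552) = 4*I*√97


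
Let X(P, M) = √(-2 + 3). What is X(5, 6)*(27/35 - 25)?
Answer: -848/35 ≈ -24.229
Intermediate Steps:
X(P, M) = 1 (X(P, M) = √1 = 1)
X(5, 6)*(27/35 - 25) = 1*(27/35 - 25) = 1*(-848/35) = -848/35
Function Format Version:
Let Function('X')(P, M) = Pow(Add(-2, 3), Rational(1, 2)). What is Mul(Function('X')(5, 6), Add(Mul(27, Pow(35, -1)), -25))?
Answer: Rational(-848, 35) ≈ -24.229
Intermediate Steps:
Function('X')(P, M) = 1 (Function('X')(P, M) = Pow(1, Rational(1, 2)) = 1)
Mul(Function('X')(5, 6), Add(Mul(27, Pow(35, -1)), -25)) = Mul(1, Add(Mul(27, Pow(35, -1)), -25)) = Mul(1, Add(Mul(27, Rational(1, 35)), -25)) = Mul(1, Add(Rational(27, 35), -25)) = Mul(1, Rational(-848, 35)) = Rational(-848, 35)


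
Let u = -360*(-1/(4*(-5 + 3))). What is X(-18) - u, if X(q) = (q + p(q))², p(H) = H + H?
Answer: 2961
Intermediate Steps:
p(H) = 2*H
X(q) = 9*q² (X(q) = (q + 2*q)² = (3*q)² = 9*q²)
u = -45 (u = -360/((-4*(-2))) = -360/8 = -360*⅛ = -45)
X(-18) - u = 9*(-18)² - 1*(-45) = 9*324 + 45 = 2916 + 45 = 2961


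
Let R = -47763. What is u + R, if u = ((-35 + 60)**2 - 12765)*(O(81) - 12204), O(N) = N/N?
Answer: 148096657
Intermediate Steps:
O(N) = 1
u = 148144420 (u = ((-35 + 60)**2 - 12765)*(1 - 12204) = (25**2 - 12765)*(-12203) = (625 - 12765)*(-12203) = -12140*(-12203) = 148144420)
u + R = 148144420 - 47763 = 148096657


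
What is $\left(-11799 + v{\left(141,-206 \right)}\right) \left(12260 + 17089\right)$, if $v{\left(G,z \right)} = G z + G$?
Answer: $-1194621696$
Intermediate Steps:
$v{\left(G,z \right)} = G + G z$
$\left(-11799 + v{\left(141,-206 \right)}\right) \left(12260 + 17089\right) = \left(-11799 + 141 \left(1 - 206\right)\right) \left(12260 + 17089\right) = \left(-11799 + 141 \left(-205\right)\right) 29349 = \left(-11799 - 28905\right) 29349 = \left(-40704\right) 29349 = -1194621696$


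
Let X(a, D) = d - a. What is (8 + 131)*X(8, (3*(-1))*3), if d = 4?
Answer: -556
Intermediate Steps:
X(a, D) = 4 - a
(8 + 131)*X(8, (3*(-1))*3) = (8 + 131)*(4 - 1*8) = 139*(4 - 8) = 139*(-4) = -556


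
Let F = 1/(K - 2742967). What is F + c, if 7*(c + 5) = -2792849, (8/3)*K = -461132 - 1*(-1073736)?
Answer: -14038378361218/35185367 ≈ -3.9898e+5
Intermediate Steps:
K = 459453/2 (K = 3*(-461132 - 1*(-1073736))/8 = 3*(-461132 + 1073736)/8 = (3/8)*612604 = 459453/2 ≈ 2.2973e+5)
c = -2792884/7 (c = -5 + (1/7)*(-2792849) = -5 - 2792849/7 = -2792884/7 ≈ -3.9898e+5)
F = -2/5026481 (F = 1/(459453/2 - 2742967) = 1/(-5026481/2) = -2/5026481 ≈ -3.9789e-7)
F + c = -2/5026481 - 2792884/7 = -14038378361218/35185367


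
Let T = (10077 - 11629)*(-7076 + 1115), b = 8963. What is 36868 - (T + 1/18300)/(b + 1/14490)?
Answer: 2839022988515797/79223061310 ≈ 35836.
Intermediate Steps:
T = 9251472 (T = -1552*(-5961) = 9251472)
36868 - (T + 1/18300)/(b + 1/14490) = 36868 - (9251472 + 1/18300)/(8963 + 1/14490) = 36868 - 169301937601/(18300*129873871/14490) = 36868 - 169301937601*14490/(18300*129873871) = 36868 - 1*81772835861283/79223061310 = 36868 - 81772835861283/79223061310 = 2839022988515797/79223061310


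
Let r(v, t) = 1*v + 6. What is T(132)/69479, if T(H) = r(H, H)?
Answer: 138/69479 ≈ 0.0019862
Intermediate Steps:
r(v, t) = 6 + v (r(v, t) = v + 6 = 6 + v)
T(H) = 6 + H
T(132)/69479 = (6 + 132)/69479 = 138*(1/69479) = 138/69479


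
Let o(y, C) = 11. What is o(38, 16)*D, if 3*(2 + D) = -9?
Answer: -55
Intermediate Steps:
D = -5 (D = -2 + (1/3)*(-9) = -2 - 3 = -5)
o(38, 16)*D = 11*(-5) = -55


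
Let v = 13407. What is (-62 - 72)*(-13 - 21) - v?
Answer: -8851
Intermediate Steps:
(-62 - 72)*(-13 - 21) - v = (-62 - 72)*(-13 - 21) - 1*13407 = -134*(-34) - 13407 = 4556 - 13407 = -8851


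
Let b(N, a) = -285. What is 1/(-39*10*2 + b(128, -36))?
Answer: -1/1065 ≈ -0.00093897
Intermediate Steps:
1/(-39*10*2 + b(128, -36)) = 1/(-39*10*2 - 285) = 1/(-390*2 - 285) = 1/(-780 - 285) = 1/(-1065) = -1/1065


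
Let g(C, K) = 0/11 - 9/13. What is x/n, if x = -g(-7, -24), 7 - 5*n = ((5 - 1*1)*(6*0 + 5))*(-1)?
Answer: 5/39 ≈ 0.12821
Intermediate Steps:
g(C, K) = -9/13 (g(C, K) = 0*(1/11) - 9*1/13 = 0 - 9/13 = -9/13)
n = 27/5 (n = 7/5 - (5 - 1*1)*(6*0 + 5)*(-1)/5 = 7/5 - (5 - 1)*(0 + 5)*(-1)/5 = 7/5 - 4*5*(-1)/5 = 7/5 - 4*(-1) = 7/5 - ⅕*(-20) = 7/5 + 4 = 27/5 ≈ 5.4000)
x = 9/13 (x = -1*(-9/13) = 9/13 ≈ 0.69231)
x/n = (9/13)/(27/5) = (5/27)*(9/13) = 5/39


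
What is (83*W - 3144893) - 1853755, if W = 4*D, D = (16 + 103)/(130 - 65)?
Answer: -324872612/65 ≈ -4.9980e+6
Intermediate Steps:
D = 119/65 ≈ 1.8308
W = 476/65 (W = 4*(119/65) = 476/65 ≈ 7.3231)
(83*W - 3144893) - 1853755 = (83*(476/65) - 3144893) - 1853755 = (39508/65 - 3144893) - 1853755 = -204378537/65 - 1853755 = -324872612/65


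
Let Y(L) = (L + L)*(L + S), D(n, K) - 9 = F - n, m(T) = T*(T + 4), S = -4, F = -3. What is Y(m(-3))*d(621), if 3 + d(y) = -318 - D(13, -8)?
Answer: -13188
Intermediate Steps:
m(T) = T*(4 + T)
D(n, K) = 6 - n (D(n, K) = 9 + (-3 - n) = 6 - n)
Y(L) = 2*L*(-4 + L) (Y(L) = (L + L)*(L - 4) = (2*L)*(-4 + L) = 2*L*(-4 + L))
d(y) = -314 (d(y) = -3 + (-318 - (6 - 1*13)) = -3 + (-318 - (6 - 13)) = -3 + (-318 - 1*(-7)) = -3 + (-318 + 7) = -3 - 311 = -314)
Y(m(-3))*d(621) = (2*(-3*(4 - 3))*(-4 - 3*(4 - 3)))*(-314) = (2*(-3*1)*(-4 - 3*1))*(-314) = (2*(-3)*(-4 - 3))*(-314) = (2*(-3)*(-7))*(-314) = 42*(-314) = -13188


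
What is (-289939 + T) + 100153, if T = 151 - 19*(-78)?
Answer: -188153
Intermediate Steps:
T = 1633 (T = 151 + 1482 = 1633)
(-289939 + T) + 100153 = (-289939 + 1633) + 100153 = -288306 + 100153 = -188153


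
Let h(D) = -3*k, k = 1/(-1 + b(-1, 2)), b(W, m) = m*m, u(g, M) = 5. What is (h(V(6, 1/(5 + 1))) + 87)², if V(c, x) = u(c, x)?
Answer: 7396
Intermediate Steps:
b(W, m) = m²
k = ⅓ (k = 1/(-1 + 2²) = 1/(-1 + 4) = 1/3 = ⅓ ≈ 0.33333)
V(c, x) = 5
h(D) = -1 (h(D) = -3*⅓ = -1)
(h(V(6, 1/(5 + 1))) + 87)² = (-1 + 87)² = 86² = 7396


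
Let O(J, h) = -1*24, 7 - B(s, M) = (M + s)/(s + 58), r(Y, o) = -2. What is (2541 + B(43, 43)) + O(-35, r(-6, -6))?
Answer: 254838/101 ≈ 2523.1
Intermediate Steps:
B(s, M) = 7 - (M + s)/(58 + s) (B(s, M) = 7 - (M + s)/(s + 58) = 7 - (M + s)/(58 + s))
O(J, h) = -24
(2541 + B(43, 43)) + O(-35, r(-6, -6)) = (2541 + (406 - 1*43 + 6*43)/(58 + 43)) - 24 = (2541 + (406 - 43 + 258)/101) - 24 = (2541 + (1/101)*621) - 24 = (2541 + 621/101) - 24 = 257262/101 - 24 = 254838/101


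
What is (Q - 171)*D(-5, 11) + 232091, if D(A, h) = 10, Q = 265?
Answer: 233031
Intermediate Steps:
(Q - 171)*D(-5, 11) + 232091 = (265 - 171)*10 + 232091 = 94*10 + 232091 = 940 + 232091 = 233031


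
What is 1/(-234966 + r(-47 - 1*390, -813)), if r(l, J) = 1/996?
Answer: -996/234026135 ≈ -4.2559e-6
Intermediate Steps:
r(l, J) = 1/996
1/(-234966 + r(-47 - 1*390, -813)) = 1/(-234966 + 1/996) = 1/(-234026135/996) = -996/234026135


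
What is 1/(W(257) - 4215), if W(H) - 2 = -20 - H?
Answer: -1/4490 ≈ -0.00022272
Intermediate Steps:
W(H) = -18 - H (W(H) = 2 + (-20 - H) = -18 - H)
1/(W(257) - 4215) = 1/((-18 - 1*257) - 4215) = 1/((-18 - 257) - 4215) = 1/(-275 - 4215) = 1/(-4490) = -1/4490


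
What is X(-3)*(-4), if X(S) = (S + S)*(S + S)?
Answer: -144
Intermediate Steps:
X(S) = 4*S² (X(S) = (2*S)*(2*S) = 4*S²)
X(-3)*(-4) = (4*(-3)²)*(-4) = (4*9)*(-4) = 36*(-4) = -144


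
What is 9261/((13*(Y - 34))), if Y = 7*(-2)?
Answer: -3087/208 ≈ -14.841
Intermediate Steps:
Y = -14
9261/((13*(Y - 34))) = 9261/((13*(-14 - 34))) = 9261/((13*(-48))) = 9261/(-624) = 9261*(-1/624) = -3087/208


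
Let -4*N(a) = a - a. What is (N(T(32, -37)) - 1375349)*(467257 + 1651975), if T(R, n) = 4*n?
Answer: -2914683611968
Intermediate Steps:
N(a) = 0 (N(a) = -(a - a)/4 = -¼*0 = 0)
(N(T(32, -37)) - 1375349)*(467257 + 1651975) = (0 - 1375349)*(467257 + 1651975) = -1375349*2119232 = -2914683611968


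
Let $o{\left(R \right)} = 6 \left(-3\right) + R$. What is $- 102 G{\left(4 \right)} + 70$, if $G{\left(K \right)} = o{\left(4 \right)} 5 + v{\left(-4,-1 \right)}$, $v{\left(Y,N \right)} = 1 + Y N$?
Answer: $6700$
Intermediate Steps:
$o{\left(R \right)} = -18 + R$
$v{\left(Y,N \right)} = 1 + N Y$
$G{\left(K \right)} = -65$ ($G{\left(K \right)} = \left(-18 + 4\right) 5 + \left(1 - -4\right) = \left(-14\right) 5 + \left(1 + 4\right) = -70 + 5 = -65$)
$- 102 G{\left(4 \right)} + 70 = \left(-102\right) \left(-65\right) + 70 = 6630 + 70 = 6700$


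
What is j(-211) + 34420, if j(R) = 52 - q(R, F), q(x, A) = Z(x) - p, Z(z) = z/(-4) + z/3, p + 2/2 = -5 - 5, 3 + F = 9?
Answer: 413743/12 ≈ 34479.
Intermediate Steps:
F = 6 (F = -3 + 9 = 6)
p = -11 (p = -1 + (-5 - 5) = -1 - 10 = -11)
Z(z) = z/12 (Z(z) = z*(-1/4) + z*(1/3) = -z/4 + z/3 = z/12)
q(x, A) = 11 + x/12 (q(x, A) = x/12 - 1*(-11) = x/12 + 11 = 11 + x/12)
j(R) = 41 - R/12 (j(R) = 52 - (11 + R/12) = 52 + (-11 - R/12) = 41 - R/12)
j(-211) + 34420 = (41 - 1/12*(-211)) + 34420 = (41 + 211/12) + 34420 = 703/12 + 34420 = 413743/12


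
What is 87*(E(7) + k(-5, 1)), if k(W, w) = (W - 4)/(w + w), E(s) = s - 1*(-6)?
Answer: 1479/2 ≈ 739.50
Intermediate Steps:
E(s) = 6 + s (E(s) = s + 6 = 6 + s)
k(W, w) = (-4 + W)/(2*w) (k(W, w) = (-4 + W)/((2*w)) = (-4 + W)*(1/(2*w)) = (-4 + W)/(2*w))
87*(E(7) + k(-5, 1)) = 87*((6 + 7) + (1/2)*(-4 - 5)/1) = 87*(13 + (1/2)*1*(-9)) = 87*(13 - 9/2) = 87*(17/2) = 1479/2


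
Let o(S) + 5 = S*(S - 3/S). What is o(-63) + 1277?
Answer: 5238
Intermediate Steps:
o(S) = -5 + S*(S - 3/S)
o(-63) + 1277 = (-8 + (-63)²) + 1277 = (-8 + 3969) + 1277 = 3961 + 1277 = 5238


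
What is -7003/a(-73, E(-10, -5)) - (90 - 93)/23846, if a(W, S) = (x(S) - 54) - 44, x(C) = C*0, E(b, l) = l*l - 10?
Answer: 41748458/584227 ≈ 71.459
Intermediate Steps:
E(b, l) = -10 + l² (E(b, l) = l² - 10 = -10 + l²)
x(C) = 0
a(W, S) = -98 (a(W, S) = (0 - 54) - 44 = -54 - 44 = -98)
-7003/a(-73, E(-10, -5)) - (90 - 93)/23846 = -7003/(-98) - (90 - 93)/23846 = -7003*(-1/98) - 1*(-3)*(1/23846) = 7003/98 + 3*(1/23846) = 7003/98 + 3/23846 = 41748458/584227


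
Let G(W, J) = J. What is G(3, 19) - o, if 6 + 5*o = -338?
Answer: 439/5 ≈ 87.800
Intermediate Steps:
o = -344/5 (o = -6/5 + (⅕)*(-338) = -6/5 - 338/5 = -344/5 ≈ -68.800)
G(3, 19) - o = 19 - 1*(-344/5) = 19 + 344/5 = 439/5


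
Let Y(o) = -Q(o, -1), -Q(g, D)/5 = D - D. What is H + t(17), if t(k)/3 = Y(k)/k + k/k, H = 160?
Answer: 163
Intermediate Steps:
Q(g, D) = 0 (Q(g, D) = -5*(D - D) = -5*0 = 0)
Y(o) = 0 (Y(o) = -1*0 = 0)
t(k) = 3 (t(k) = 3*(0/k + k/k) = 3*(0 + 1) = 3*1 = 3)
H + t(17) = 160 + 3 = 163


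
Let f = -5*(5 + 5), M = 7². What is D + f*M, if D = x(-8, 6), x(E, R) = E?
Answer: -2458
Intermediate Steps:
M = 49
D = -8
f = -50 (f = -5*10 = -50)
D + f*M = -8 - 50*49 = -8 - 2450 = -2458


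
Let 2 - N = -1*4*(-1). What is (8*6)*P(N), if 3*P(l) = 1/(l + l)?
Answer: -4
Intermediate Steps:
N = -2 (N = 2 - (-1*4)*(-1) = 2 - (-4)*(-1) = 2 - 1*4 = 2 - 4 = -2)
P(l) = 1/(6*l) (P(l) = 1/(3*(l + l)) = 1/(3*((2*l))) = (1/(2*l))/3 = 1/(6*l))
(8*6)*P(N) = (8*6)*((⅙)/(-2)) = 48*((⅙)*(-½)) = 48*(-1/12) = -4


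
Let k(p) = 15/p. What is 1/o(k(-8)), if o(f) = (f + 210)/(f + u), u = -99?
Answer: -269/555 ≈ -0.48468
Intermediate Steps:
o(f) = (210 + f)/(-99 + f) (o(f) = (f + 210)/(f - 99) = (210 + f)/(-99 + f))
1/o(k(-8)) = 1/((210 + 15/(-8))/(-99 + 15/(-8))) = 1/((210 + 15*(-1/8))/(-99 + 15*(-1/8))) = 1/((210 - 15/8)/(-99 - 15/8)) = 1/((1665/8)/(-807/8)) = 1/(-8/807*1665/8) = 1/(-555/269) = -269/555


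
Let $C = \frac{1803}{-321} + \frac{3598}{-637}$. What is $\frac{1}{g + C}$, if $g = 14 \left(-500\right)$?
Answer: $- \frac{9737}{68268689} \approx -0.00014263$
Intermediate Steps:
$g = -7000$
$C = - \frac{109689}{9737}$ ($C = 1803 \left(- \frac{1}{321}\right) + 3598 \left(- \frac{1}{637}\right) = - \frac{601}{107} - \frac{514}{91} = - \frac{109689}{9737} \approx -11.265$)
$\frac{1}{g + C} = \frac{1}{-7000 - \frac{109689}{9737}} = \frac{1}{- \frac{68268689}{9737}} = - \frac{9737}{68268689}$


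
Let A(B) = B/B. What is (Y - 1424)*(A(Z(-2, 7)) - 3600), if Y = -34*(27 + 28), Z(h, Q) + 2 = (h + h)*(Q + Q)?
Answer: 11855106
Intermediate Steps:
Z(h, Q) = -2 + 4*Q*h (Z(h, Q) = -2 + (h + h)*(Q + Q) = -2 + (2*h)*(2*Q) = -2 + 4*Q*h)
Y = -1870 (Y = -34*55 = -1870)
A(B) = 1
(Y - 1424)*(A(Z(-2, 7)) - 3600) = (-1870 - 1424)*(1 - 3600) = -3294*(-3599) = 11855106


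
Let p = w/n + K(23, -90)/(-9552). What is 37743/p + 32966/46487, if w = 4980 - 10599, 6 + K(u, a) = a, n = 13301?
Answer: -4644104056690745/50744232973 ≈ -91520.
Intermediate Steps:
K(u, a) = -6 + a
w = -5619
p = -1091579/2646899 (p = -5619/13301 + (-6 - 90)/(-9552) = -5619*1/13301 - 96*(-1/9552) = -5619/13301 + 2/199 = -1091579/2646899 ≈ -0.41240)
37743/p + 32966/46487 = 37743/(-1091579/2646899) + 32966/46487 = 37743*(-2646899/1091579) + 32966*(1/46487) = -99901908957/1091579 + 32966/46487 = -4644104056690745/50744232973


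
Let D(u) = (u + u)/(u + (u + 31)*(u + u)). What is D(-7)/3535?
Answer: 2/173215 ≈ 1.1546e-5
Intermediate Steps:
D(u) = 2*u/(u + 2*u*(31 + u)) (D(u) = (2*u)/(u + (31 + u)*(2*u)) = (2*u)/(u + 2*u*(31 + u)) = 2*u/(u + 2*u*(31 + u)))
D(-7)/3535 = (2/(63 + 2*(-7)))/3535 = (2/(63 - 14))*(1/3535) = (2/49)*(1/3535) = 2/173215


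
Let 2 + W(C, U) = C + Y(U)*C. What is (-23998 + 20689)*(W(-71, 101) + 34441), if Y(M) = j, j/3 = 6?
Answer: -109494810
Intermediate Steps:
j = 18 (j = 3*6 = 18)
Y(M) = 18
W(C, U) = -2 + 19*C (W(C, U) = -2 + (C + 18*C) = -2 + 19*C)
(-23998 + 20689)*(W(-71, 101) + 34441) = (-23998 + 20689)*((-2 + 19*(-71)) + 34441) = -3309*((-2 - 1349) + 34441) = -3309*(-1351 + 34441) = -3309*33090 = -109494810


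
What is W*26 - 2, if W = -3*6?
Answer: -470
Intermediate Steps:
W = -18
W*26 - 2 = -18*26 - 2 = -468 - 2 = -470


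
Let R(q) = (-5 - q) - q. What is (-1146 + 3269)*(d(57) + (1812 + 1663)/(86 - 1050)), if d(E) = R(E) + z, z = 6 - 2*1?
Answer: -242733205/964 ≈ -2.5180e+5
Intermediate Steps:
z = 4 (z = 6 - 2 = 4)
R(q) = -5 - 2*q
d(E) = -1 - 2*E (d(E) = (-5 - 2*E) + 4 = -1 - 2*E)
(-1146 + 3269)*(d(57) + (1812 + 1663)/(86 - 1050)) = (-1146 + 3269)*((-1 - 2*57) + (1812 + 1663)/(86 - 1050)) = 2123*((-1 - 114) + 3475/(-964)) = 2123*(-115 + 3475*(-1/964)) = 2123*(-115 - 3475/964) = 2123*(-114335/964) = -242733205/964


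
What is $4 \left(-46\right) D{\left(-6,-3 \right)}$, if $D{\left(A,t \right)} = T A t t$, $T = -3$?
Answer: $-29808$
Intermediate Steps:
$D{\left(A,t \right)} = - 3 A t^{2}$ ($D{\left(A,t \right)} = - 3 A t t = - 3 A t^{2}$)
$4 \left(-46\right) D{\left(-6,-3 \right)} = 4 \left(-46\right) \left(\left(-3\right) \left(-6\right) \left(-3\right)^{2}\right) = - 184 \left(\left(-3\right) \left(-6\right) 9\right) = \left(-184\right) 162 = -29808$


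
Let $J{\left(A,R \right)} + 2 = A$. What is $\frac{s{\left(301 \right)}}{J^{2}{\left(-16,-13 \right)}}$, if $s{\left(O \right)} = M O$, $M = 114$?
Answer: $\frac{5719}{54} \approx 105.91$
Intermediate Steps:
$J{\left(A,R \right)} = -2 + A$
$s{\left(O \right)} = 114 O$
$\frac{s{\left(301 \right)}}{J^{2}{\left(-16,-13 \right)}} = \frac{114 \cdot 301}{\left(-2 - 16\right)^{2}} = \frac{34314}{\left(-18\right)^{2}} = \frac{34314}{324} = 34314 \cdot \frac{1}{324} = \frac{5719}{54}$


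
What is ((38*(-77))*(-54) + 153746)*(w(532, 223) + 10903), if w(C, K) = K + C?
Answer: 3634381500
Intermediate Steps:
w(C, K) = C + K
((38*(-77))*(-54) + 153746)*(w(532, 223) + 10903) = ((38*(-77))*(-54) + 153746)*((532 + 223) + 10903) = (-2926*(-54) + 153746)*(755 + 10903) = (158004 + 153746)*11658 = 311750*11658 = 3634381500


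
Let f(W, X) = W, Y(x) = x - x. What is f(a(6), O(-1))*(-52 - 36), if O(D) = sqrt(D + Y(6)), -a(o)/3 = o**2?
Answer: 9504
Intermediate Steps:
Y(x) = 0
a(o) = -3*o**2
O(D) = sqrt(D) (O(D) = sqrt(D + 0) = sqrt(D))
f(a(6), O(-1))*(-52 - 36) = (-3*6**2)*(-52 - 36) = -3*36*(-88) = -108*(-88) = 9504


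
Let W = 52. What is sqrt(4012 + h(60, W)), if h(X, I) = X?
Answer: 2*sqrt(1018) ≈ 63.812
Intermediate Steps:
sqrt(4012 + h(60, W)) = sqrt(4012 + 60) = sqrt(4072) = 2*sqrt(1018)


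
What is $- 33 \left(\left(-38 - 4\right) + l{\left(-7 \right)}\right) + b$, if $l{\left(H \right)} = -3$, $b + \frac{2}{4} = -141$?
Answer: $\frac{2687}{2} \approx 1343.5$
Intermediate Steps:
$b = - \frac{283}{2}$ ($b = - \frac{1}{2} - 141 = - \frac{283}{2} \approx -141.5$)
$- 33 \left(\left(-38 - 4\right) + l{\left(-7 \right)}\right) + b = - 33 \left(\left(-38 - 4\right) - 3\right) - \frac{283}{2} = - 33 \left(-42 - 3\right) - \frac{283}{2} = \left(-33\right) \left(-45\right) - \frac{283}{2} = 1485 - \frac{283}{2} = \frac{2687}{2}$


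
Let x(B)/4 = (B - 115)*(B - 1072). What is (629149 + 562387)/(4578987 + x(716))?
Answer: 1191536/3723163 ≈ 0.32003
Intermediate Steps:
x(B) = 4*(-1072 + B)*(-115 + B) (x(B) = 4*((B - 115)*(B - 1072)) = 4*((-115 + B)*(-1072 + B)) = 4*((-1072 + B)*(-115 + B)) = 4*(-1072 + B)*(-115 + B))
(629149 + 562387)/(4578987 + x(716)) = (629149 + 562387)/(4578987 + (493120 - 4748*716 + 4*716²)) = 1191536/(4578987 + (493120 - 3399568 + 4*512656)) = 1191536/(4578987 + (493120 - 3399568 + 2050624)) = 1191536/(4578987 - 855824) = 1191536/3723163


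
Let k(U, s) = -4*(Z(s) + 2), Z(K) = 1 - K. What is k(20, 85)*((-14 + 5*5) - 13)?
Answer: -656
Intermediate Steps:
k(U, s) = -12 + 4*s (k(U, s) = -4*((1 - s) + 2) = -4*(3 - s) = -12 + 4*s)
k(20, 85)*((-14 + 5*5) - 13) = (-12 + 4*85)*((-14 + 5*5) - 13) = (-12 + 340)*((-14 + 25) - 13) = 328*(11 - 13) = 328*(-2) = -656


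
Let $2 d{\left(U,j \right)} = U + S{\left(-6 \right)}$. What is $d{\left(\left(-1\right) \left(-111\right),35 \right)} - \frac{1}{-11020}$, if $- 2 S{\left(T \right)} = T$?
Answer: $\frac{628141}{11020} \approx 57.0$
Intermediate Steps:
$S{\left(T \right)} = - \frac{T}{2}$
$d{\left(U,j \right)} = \frac{3}{2} + \frac{U}{2}$ ($d{\left(U,j \right)} = \frac{U - -3}{2} = \frac{U + 3}{2} = \frac{3 + U}{2} = \frac{3}{2} + \frac{U}{2}$)
$d{\left(\left(-1\right) \left(-111\right),35 \right)} - \frac{1}{-11020} = \left(\frac{3}{2} + \frac{\left(-1\right) \left(-111\right)}{2}\right) - \frac{1}{-11020} = \left(\frac{3}{2} + \frac{1}{2} \cdot 111\right) - - \frac{1}{11020} = \left(\frac{3}{2} + \frac{111}{2}\right) + \frac{1}{11020} = 57 + \frac{1}{11020} = \frac{628141}{11020}$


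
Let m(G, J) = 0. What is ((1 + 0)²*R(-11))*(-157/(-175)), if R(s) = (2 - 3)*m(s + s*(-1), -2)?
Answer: 0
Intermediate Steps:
R(s) = 0 (R(s) = (2 - 3)*0 = -1*0 = 0)
((1 + 0)²*R(-11))*(-157/(-175)) = ((1 + 0)²*0)*(-157/(-175)) = (1²*0)*(-157*(-1/175)) = (1*0)*(157/175) = 0*(157/175) = 0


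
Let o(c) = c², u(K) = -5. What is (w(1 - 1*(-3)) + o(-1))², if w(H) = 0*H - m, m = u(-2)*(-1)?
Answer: 16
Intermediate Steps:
m = 5 (m = -5*(-1) = 5)
w(H) = -5 (w(H) = 0*H - 1*5 = 0 - 5 = -5)
(w(1 - 1*(-3)) + o(-1))² = (-5 + (-1)²)² = (-5 + 1)² = (-4)² = 16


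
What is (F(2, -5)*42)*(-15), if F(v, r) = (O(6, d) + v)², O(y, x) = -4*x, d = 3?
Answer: -63000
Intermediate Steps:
F(v, r) = (-12 + v)² (F(v, r) = (-4*3 + v)² = (-12 + v)²)
(F(2, -5)*42)*(-15) = ((-12 + 2)²*42)*(-15) = ((-10)²*42)*(-15) = (100*42)*(-15) = 4200*(-15) = -63000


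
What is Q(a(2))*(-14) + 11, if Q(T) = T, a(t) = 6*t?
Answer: -157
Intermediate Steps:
Q(a(2))*(-14) + 11 = (6*2)*(-14) + 11 = 12*(-14) + 11 = -168 + 11 = -157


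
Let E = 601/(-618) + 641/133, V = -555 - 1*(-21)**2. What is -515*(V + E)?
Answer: 407745095/798 ≈ 5.1096e+5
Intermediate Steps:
V = -996 (V = -555 - 1*441 = -555 - 441 = -996)
E = 316205/82194 (E = 601*(-1/618) + 641*(1/133) = -601/618 + 641/133 = 316205/82194 ≈ 3.8471)
-515*(V + E) = -515*(-996 + 316205/82194) = -515*(-81549019/82194) = 407745095/798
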